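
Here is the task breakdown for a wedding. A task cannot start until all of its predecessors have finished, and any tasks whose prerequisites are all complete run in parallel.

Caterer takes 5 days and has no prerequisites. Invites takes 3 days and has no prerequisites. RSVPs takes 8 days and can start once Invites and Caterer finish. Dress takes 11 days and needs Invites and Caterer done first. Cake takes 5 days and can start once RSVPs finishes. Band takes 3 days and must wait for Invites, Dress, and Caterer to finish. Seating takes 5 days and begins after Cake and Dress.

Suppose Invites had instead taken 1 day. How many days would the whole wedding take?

Actual critical path: Caterer→RSVPs→Cake→Seating = 5+8+5+5 = 23 ⇒ 23 days.
The longest path through Invites is only 21 days, so Invites has float 2.
No other chain overtakes it, so the finish is 23 days.

23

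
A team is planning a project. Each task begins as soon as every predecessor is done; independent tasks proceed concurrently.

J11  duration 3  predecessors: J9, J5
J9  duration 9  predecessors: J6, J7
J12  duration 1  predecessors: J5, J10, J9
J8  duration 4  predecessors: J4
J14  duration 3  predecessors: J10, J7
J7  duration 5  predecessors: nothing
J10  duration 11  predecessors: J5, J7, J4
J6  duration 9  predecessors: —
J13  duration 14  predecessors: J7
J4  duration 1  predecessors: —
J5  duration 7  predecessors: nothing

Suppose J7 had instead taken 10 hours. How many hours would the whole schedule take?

24

Critical path before the change: J5→J10→J14 = 7+11+3 = 21 giving 21 hours.
J7 is off the critical path — its longest chain is 19 hours, giving 2 of slack.
New critical path: J7→J10→J14 = 10+11+3 = 24 ⇒ 24 hours.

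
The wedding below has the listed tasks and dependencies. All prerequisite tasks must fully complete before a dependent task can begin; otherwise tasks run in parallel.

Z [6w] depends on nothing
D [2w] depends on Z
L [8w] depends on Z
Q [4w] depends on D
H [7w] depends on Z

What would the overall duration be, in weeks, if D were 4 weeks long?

Critical path before the change: Z→L = 6+8 = 14 giving 14 weeks.
D has 2 weeks of float (longest path through it is 12).
New critical path: Z→D→Q = 6+4+4 = 14 ⇒ 14 weeks.

14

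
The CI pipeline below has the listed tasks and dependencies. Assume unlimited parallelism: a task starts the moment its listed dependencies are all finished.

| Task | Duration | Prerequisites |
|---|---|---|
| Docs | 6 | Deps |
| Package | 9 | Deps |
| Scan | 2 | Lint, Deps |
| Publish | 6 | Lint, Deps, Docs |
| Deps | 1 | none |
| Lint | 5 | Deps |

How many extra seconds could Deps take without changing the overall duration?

0

The longest chain is Deps→Docs→Publish = 1+6+6 = 13; overall finish 13 seconds.
The longest chain containing Deps totals 13 seconds.
Slack of Deps = 0 − 0 = 0 seconds.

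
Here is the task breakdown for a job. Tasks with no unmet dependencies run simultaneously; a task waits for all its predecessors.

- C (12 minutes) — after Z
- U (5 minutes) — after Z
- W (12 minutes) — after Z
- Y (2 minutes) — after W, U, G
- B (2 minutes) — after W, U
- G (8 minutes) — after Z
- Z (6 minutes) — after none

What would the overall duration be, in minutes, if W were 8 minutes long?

Actual critical path: Z→W→Y = 6+12+2 = 20 ⇒ 20 minutes.
W lies on that path, so at 8 minutes the path becomes 16 minutes.
New critical path: Z→C = 6+12 = 18 ⇒ 18 minutes.

18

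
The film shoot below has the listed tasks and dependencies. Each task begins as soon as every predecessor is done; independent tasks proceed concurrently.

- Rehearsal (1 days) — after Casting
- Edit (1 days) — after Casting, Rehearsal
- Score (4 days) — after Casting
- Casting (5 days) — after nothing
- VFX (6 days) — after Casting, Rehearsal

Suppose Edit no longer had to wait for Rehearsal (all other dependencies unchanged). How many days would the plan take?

Before: longest chain Casting→Rehearsal→VFX = 5+1+6 = 12, finish 12.
Without Rehearsal→Edit, Edit's earliest start moves from 6 to 5.
New critical path: Casting→Rehearsal→VFX = 5+1+6 = 12 ⇒ 12 days.

12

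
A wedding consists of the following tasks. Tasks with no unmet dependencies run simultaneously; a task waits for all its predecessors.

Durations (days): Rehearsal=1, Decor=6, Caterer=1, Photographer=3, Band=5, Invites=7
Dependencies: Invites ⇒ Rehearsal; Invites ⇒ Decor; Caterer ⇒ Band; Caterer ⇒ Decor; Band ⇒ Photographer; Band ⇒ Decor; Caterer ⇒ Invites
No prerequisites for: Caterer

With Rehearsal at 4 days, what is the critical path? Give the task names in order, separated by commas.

The binding path is Caterer→Invites→Decor = 1+7+6 = 14; finish at 14 days.
Rehearsal has 5 days of float (longest path through it is 9).
No other chain overtakes it, so the finish is 14 days.

Caterer, Invites, Decor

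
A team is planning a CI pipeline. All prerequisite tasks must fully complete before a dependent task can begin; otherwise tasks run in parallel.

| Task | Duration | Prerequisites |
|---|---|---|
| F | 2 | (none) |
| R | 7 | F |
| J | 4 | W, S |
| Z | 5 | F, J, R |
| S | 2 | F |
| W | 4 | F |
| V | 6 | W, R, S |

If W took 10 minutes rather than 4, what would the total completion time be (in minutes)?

21

Actual critical path: F→W→J→Z = 2+4+4+5 = 15 ⇒ 15 minutes.
W is on the critical path; changing it to 10 makes that path 21 minutes.
No other chain overtakes it, so the finish is 21 minutes.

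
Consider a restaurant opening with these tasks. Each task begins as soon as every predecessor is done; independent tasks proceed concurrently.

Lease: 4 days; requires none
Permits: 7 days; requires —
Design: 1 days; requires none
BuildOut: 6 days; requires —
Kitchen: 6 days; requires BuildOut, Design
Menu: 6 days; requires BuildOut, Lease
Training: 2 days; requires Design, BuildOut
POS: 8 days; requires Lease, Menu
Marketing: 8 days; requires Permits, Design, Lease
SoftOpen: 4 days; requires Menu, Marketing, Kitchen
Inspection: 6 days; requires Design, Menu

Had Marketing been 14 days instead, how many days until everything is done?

25

The binding path is BuildOut→Menu→POS = 6+6+8 = 20; finish at 20 days.
Marketing has 1 day of float (longest path through it is 19).
New critical path: Permits→Marketing→SoftOpen = 7+14+4 = 25 ⇒ 25 days.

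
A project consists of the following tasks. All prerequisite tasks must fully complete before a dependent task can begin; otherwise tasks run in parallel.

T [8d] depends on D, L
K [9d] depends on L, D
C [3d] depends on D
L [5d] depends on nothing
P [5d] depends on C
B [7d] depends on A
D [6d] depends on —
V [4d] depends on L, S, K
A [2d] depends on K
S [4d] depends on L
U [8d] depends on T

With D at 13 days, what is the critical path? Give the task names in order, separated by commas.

D, K, A, B

Actual critical path: D→K→A→B = 6+9+2+7 = 24 ⇒ 24 days.
D lies on that path, so at 13 days the path becomes 31 days.
The critical path is still D→K→A→B; finish is now 31 days.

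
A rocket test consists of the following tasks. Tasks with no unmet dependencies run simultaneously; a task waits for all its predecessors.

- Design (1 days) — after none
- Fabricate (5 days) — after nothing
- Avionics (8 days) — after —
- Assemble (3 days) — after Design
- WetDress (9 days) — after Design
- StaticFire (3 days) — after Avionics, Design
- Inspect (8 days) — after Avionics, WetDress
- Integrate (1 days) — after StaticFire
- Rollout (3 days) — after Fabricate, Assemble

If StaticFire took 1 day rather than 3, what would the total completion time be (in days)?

Actual critical path: Design→WetDress→Inspect = 1+9+8 = 18 ⇒ 18 days.
The longest path through StaticFire is only 12 days, so StaticFire has float 6.
The critical path is still Design→WetDress→Inspect; finish is now 18 days.

18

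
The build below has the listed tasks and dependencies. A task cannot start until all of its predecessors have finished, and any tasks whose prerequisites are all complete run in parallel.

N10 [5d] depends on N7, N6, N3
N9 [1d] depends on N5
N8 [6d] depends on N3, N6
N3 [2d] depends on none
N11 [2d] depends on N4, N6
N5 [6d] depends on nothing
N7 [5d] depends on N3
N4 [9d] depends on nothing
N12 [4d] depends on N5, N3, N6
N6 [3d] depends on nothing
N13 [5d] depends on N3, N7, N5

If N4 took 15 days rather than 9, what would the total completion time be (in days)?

Baseline: N3→N7→N10 = 2+5+5 = 12 → 12 days.
The longest path through N4 is only 11 days, so N4 has float 1.
The binding chain switches to N4→N11 = 15+2 = 17; finish 17 days.

17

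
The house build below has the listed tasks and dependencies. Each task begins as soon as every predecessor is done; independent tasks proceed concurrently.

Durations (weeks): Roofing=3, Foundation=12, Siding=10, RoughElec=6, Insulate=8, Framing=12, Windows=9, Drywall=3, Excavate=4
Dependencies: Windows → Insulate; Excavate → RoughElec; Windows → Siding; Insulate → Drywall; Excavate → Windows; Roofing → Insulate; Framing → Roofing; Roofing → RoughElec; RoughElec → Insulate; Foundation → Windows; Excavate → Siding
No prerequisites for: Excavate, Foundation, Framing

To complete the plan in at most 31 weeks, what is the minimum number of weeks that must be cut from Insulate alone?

Current finish: 32 weeks; target: 31.
Insulate is on every critical path, so each week cut from Insulate cuts the finish by one (this holds down to a finish of 31).
Need 32 − 31 = 1 week off Insulate → Insulate becomes 7 weeks, finish becomes 31.

1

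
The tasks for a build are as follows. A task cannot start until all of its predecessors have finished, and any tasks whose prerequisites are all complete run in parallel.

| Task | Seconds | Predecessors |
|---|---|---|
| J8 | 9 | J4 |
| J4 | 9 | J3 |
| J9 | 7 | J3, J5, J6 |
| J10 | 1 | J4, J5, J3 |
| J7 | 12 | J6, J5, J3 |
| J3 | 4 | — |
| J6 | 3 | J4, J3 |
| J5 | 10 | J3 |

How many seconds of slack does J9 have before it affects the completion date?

5

The longest chain is J3→J4→J6→J7 = 4+9+3+12 = 28; overall finish 28 seconds.
Longest path through J9: 23 seconds (earliest finish 23, latest finish 28).
Slack of J9 = 21 − 16 = 5 seconds.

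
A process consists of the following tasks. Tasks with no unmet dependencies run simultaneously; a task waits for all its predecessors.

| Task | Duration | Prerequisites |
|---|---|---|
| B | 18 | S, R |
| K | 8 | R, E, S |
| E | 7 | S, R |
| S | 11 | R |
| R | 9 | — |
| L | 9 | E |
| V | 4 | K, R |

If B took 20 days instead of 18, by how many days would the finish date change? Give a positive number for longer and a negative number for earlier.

1

Actual critical path: R→S→E→K→V = 9+11+7+8+4 = 39 ⇒ 39 days.
B is off the critical path — its longest chain is 38 days, giving 1 of slack.
Now R→S→B = 9+11+20 = 40 is longest, so the finish becomes 40 days.
Change in finish: 40 − 39 = +1 days.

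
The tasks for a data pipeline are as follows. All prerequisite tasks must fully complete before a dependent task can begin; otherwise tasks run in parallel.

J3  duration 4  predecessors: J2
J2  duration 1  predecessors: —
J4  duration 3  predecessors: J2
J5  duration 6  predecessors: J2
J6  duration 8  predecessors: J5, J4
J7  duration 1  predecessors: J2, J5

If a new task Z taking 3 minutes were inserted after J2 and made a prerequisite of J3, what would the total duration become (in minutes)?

15

Originally the plan takes 15 minutes.
With Z inserted, J3 now waits for max(J2, Z).
New critical path: J2→J5→J6 = 1+6+8 = 15 ⇒ 15 minutes.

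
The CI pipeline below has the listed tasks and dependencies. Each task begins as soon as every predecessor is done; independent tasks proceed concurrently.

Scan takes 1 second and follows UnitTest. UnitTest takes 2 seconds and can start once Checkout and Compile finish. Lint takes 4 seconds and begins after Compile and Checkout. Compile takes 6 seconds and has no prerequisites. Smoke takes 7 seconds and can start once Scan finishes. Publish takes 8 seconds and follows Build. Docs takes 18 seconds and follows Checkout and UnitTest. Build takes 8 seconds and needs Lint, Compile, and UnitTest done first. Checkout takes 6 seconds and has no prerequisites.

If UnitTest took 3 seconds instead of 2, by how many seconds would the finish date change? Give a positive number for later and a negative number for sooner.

The binding path is Checkout→UnitTest→Docs = 6+2+18 = 26; finish at 26 seconds.
Since UnitTest is critical, the +1 change carries straight to that chain (now 27 seconds).
That remains the longest chain; total 27 seconds.
Change in finish: 27 − 26 = +1 seconds.

1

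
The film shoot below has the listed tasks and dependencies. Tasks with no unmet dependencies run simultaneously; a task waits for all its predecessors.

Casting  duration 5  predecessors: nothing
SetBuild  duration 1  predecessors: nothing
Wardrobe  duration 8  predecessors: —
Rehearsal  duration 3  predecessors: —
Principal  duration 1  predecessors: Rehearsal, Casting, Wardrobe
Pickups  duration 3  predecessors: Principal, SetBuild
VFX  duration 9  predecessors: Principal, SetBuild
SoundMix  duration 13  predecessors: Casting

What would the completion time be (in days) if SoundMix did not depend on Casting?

18

With the dependency in place, Casting→SoundMix = 5+13 = 18 sets the finish at 18 days.
Without Casting→SoundMix, SoundMix's earliest start moves from 5 to 0.
After: Wardrobe→Principal→VFX = 8+1+9 = 18 → 18 days.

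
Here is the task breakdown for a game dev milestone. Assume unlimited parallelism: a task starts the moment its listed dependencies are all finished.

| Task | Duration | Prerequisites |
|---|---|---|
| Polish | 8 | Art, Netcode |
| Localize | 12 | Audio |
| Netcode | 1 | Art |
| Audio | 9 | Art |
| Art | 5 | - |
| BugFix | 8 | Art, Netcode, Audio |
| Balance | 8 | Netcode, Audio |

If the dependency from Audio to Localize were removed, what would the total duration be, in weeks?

22

With the dependency in place, Art→Audio→Localize = 5+9+12 = 26 sets the finish at 26 weeks.
Without Audio→Localize, Localize's earliest start moves from 14 to 0.
The longest chain is now Art→Audio→Balance = 5+9+8 = 22, so the project takes 22 weeks.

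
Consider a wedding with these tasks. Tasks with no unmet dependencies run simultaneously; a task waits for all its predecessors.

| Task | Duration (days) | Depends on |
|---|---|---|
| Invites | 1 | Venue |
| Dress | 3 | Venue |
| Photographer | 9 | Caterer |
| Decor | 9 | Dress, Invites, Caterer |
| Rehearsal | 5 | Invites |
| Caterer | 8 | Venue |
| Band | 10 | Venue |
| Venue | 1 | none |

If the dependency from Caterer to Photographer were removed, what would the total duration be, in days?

Before: longest chain Venue→Caterer→Photographer = 1+8+9 = 18, finish 18.
Without Caterer→Photographer, Photographer's earliest start moves from 9 to 0.
New critical path: Venue→Caterer→Decor = 1+8+9 = 18 ⇒ 18 days.

18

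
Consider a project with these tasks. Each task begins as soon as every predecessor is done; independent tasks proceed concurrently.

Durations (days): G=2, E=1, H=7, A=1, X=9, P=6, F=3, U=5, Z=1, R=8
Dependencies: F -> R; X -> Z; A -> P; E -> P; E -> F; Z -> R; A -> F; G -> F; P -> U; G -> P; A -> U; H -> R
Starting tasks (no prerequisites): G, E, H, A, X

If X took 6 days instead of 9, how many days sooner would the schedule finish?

3

As given, the longest chain is X→Z→R = 9+1+8 = 18, so the finish is 18 days.
X is on the critical path; changing it to 6 makes that path 15 days.
The binding chain switches to H→R = 7+8 = 15; finish 15 days.
Change in finish: 15 − 18 = -3 days.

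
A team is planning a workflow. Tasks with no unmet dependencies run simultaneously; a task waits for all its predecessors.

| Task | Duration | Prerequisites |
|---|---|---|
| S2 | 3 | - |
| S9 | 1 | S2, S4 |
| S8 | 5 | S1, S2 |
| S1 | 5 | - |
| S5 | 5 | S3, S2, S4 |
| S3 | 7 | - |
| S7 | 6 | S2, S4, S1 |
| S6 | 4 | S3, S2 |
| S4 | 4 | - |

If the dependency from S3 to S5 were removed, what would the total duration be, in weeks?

11

With the dependency in place, S3→S5 = 7+5 = 12 sets the finish at 12 weeks.
Without S3→S5, S5's earliest start moves from 7 to 4.
New critical path: S1→S7 = 5+6 = 11 ⇒ 11 weeks.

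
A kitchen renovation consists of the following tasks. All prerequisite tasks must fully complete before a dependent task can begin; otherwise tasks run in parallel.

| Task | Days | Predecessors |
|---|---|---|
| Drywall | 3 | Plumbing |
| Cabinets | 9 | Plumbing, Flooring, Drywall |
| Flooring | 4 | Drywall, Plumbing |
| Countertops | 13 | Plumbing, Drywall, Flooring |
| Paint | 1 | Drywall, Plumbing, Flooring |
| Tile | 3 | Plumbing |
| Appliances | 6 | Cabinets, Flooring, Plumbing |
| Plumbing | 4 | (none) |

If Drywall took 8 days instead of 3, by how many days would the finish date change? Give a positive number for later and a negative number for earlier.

The binding path is Plumbing→Drywall→Flooring→Cabinets→Appliances = 4+3+4+9+6 = 26; finish at 26 days.
Since Drywall is critical, the +5 change carries straight to that chain (now 31 days).
No other chain overtakes it, so the finish is 31 days.
Change in finish: 31 − 26 = +5 days.

5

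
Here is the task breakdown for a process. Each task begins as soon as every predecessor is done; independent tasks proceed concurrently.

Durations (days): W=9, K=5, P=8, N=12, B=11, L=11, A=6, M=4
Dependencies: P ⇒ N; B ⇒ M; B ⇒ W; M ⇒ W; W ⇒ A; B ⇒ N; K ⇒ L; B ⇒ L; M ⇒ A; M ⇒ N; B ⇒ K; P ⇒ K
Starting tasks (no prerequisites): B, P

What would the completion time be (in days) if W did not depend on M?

27

With the dependency in place, B→M→W→A = 11+4+9+6 = 30 sets the finish at 30 days.
Without M→W, W's earliest start moves from 15 to 11.
New critical path: B→K→L = 11+5+11 = 27 ⇒ 27 days.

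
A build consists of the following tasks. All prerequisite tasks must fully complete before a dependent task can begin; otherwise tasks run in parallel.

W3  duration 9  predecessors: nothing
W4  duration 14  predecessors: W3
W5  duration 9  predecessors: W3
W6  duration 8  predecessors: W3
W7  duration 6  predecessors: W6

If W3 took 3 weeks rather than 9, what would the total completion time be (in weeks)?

The binding path is W3→W4 = 9+14 = 23; finish at 23 weeks.
Since W3 is critical, the -6 change carries straight to that chain (now 17 weeks).
No other chain overtakes it, so the finish is 17 weeks.

17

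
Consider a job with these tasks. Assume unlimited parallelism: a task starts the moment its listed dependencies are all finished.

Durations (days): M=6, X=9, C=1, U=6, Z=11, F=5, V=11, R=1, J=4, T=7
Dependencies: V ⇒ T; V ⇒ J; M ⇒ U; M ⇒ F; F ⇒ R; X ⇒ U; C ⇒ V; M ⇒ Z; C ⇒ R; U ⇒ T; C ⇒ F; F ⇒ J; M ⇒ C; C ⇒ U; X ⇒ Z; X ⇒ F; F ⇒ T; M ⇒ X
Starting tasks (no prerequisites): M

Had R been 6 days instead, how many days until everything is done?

28

Actual critical path: M→X→U→T = 6+9+6+7 = 28 ⇒ 28 days.
R is off the critical path — its longest chain is 21 days, giving 7 of slack.
That remains the longest chain; total 28 days.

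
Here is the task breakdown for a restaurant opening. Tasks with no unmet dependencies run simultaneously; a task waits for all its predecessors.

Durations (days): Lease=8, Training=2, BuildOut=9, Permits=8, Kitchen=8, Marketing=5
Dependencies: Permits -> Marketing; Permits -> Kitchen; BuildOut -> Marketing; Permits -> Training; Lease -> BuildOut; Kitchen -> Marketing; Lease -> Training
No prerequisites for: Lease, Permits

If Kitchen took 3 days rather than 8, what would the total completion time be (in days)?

22

Baseline: Lease→BuildOut→Marketing = 8+9+5 = 22 → 22 days.
The longest path through Kitchen is only 21 days, so Kitchen has float 1.
That remains the longest chain; total 22 days.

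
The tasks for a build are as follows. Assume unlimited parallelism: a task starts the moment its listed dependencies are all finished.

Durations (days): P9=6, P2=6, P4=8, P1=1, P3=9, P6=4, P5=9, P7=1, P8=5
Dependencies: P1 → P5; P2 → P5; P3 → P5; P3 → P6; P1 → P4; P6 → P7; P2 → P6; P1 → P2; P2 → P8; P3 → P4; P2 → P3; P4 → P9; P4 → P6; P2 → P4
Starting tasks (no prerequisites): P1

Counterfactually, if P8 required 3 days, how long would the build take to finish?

As given, the longest chain is P1→P2→P3→P4→P9 = 1+6+9+8+6 = 30, so the finish is 30 days.
P8 has 18 days of float (longest path through it is 12).
That remains the longest chain; total 30 days.

30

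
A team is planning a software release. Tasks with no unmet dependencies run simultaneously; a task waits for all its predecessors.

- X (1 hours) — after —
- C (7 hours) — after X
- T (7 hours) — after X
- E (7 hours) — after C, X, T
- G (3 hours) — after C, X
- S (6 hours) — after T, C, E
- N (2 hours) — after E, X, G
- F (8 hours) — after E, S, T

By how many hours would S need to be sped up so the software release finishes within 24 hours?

Current finish: 29 hours; target: 24.
S is on every critical path, so each hour cut from S cuts the finish by one (this holds down to a finish of 24).
Need 29 − 24 = 5 hours off S → S becomes 1 hour, finish becomes 24.

5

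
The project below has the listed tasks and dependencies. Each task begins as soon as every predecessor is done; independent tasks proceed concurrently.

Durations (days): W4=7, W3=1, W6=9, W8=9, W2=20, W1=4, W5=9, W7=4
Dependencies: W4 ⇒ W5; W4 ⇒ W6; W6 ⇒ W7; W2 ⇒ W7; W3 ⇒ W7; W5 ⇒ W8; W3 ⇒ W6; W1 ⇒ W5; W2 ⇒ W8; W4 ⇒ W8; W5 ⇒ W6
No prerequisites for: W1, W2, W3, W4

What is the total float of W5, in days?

0

The longest chain is W2→W8 = 20+9 = 29; overall finish 29 days.
W5 finishes as early as 16 and must finish by 16.
Slack of W5 = 7 − 7 = 0 days.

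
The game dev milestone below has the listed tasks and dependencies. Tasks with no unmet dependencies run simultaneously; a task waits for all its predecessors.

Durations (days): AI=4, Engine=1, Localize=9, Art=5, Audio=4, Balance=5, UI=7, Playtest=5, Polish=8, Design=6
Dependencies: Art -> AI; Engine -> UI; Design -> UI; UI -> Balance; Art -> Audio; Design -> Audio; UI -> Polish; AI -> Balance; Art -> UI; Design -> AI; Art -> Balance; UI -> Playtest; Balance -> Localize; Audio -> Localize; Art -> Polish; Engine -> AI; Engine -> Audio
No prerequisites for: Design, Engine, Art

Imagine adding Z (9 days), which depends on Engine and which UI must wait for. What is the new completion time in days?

Originally the game dev milestone takes 27 days.
With Z inserted, UI now waits for max(Engine, Art, Design, Z).
New critical path: Engine→Z→UI→Balance→Localize = 1+9+7+5+9 = 31 ⇒ 31 days.

31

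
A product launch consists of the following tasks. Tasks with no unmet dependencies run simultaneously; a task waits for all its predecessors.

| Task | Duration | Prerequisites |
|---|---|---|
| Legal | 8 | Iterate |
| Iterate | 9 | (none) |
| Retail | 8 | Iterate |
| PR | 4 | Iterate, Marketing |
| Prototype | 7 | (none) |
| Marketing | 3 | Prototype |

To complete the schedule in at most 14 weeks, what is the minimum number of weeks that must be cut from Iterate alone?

3

Current finish: 17 weeks; target: 14.
Iterate is on every critical path, so each week cut from Iterate cuts the finish by one (this holds down to a finish of 14).
Need 17 − 14 = 3 weeks off Iterate → Iterate becomes 6 weeks, finish becomes 14.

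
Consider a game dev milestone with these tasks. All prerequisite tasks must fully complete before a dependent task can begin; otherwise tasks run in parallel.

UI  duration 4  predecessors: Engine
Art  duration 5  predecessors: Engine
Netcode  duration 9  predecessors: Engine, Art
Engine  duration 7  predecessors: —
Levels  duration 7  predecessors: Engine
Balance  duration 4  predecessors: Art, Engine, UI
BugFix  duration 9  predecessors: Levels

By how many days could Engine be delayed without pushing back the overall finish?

Critical path: Engine→Levels→BugFix = 7+7+9 = 23, so the finish is 23 days.
The longest chain containing Engine totals 23 days.
So Engine can slip 7 − 7 = 0 days.

0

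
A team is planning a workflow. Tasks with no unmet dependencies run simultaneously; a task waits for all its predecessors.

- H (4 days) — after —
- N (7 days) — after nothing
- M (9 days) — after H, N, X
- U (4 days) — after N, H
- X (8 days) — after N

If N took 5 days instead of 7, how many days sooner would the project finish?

2

Actual critical path: N→X→M = 7+8+9 = 24 ⇒ 24 days.
N lies on that path, so at 5 days the path becomes 22 days.
That remains the longest chain; total 22 days.
Change in finish: 22 − 24 = -2 days.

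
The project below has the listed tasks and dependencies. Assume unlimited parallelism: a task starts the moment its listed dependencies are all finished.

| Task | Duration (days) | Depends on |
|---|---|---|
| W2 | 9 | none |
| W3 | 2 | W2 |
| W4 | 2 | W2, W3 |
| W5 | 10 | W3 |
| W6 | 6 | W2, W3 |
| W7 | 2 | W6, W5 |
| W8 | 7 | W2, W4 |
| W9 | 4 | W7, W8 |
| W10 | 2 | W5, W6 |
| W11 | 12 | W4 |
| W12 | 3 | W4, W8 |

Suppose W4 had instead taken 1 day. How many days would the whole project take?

27

Critical path before the change: W2→W3→W5→W7→W9 = 9+2+10+2+4 = 27 giving 27 days.
W4 is off the critical path — its longest chain is 25 days, giving 2 of slack.
No other chain overtakes it, so the finish is 27 days.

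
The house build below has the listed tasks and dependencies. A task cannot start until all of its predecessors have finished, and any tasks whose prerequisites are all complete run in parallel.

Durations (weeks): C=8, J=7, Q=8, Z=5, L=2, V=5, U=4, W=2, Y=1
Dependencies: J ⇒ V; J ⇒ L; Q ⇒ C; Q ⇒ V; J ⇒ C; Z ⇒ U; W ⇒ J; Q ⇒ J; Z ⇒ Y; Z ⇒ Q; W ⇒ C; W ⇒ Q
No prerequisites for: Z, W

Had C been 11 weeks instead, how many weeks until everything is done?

31

Actual critical path: Z→Q→J→C = 5+8+7+8 = 28 ⇒ 28 weeks.
Since C is critical, the +3 change carries straight to that chain (now 31 weeks).
No other chain overtakes it, so the finish is 31 weeks.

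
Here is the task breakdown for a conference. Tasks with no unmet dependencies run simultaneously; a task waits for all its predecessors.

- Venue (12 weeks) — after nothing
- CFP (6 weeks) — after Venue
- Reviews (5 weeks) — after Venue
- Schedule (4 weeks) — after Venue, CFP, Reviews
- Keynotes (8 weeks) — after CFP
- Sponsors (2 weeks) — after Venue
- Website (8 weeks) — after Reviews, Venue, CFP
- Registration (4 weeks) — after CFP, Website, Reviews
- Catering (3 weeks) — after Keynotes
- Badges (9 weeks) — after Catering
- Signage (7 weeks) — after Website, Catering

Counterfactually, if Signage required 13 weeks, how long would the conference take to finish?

42

Actual critical path: Venue→CFP→Keynotes→Catering→Badges = 12+6+8+3+9 = 38 ⇒ 38 weeks.
Signage has 2 weeks of float (longest path through it is 36).
Now Venue→CFP→Keynotes→Catering→Signage = 12+6+8+3+13 = 42 is longest, so the finish becomes 42 weeks.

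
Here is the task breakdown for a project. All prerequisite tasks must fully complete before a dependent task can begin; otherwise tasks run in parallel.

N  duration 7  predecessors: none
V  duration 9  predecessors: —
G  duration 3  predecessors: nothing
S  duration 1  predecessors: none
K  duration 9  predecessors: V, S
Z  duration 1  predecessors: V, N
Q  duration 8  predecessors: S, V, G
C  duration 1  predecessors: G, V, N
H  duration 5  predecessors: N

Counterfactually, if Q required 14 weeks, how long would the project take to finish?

Baseline: V→K = 9+9 = 18 → 18 weeks.
The longest path through Q is only 17 weeks, so Q has float 1.
Now V→Q = 9+14 = 23 is longest, so the finish becomes 23 weeks.

23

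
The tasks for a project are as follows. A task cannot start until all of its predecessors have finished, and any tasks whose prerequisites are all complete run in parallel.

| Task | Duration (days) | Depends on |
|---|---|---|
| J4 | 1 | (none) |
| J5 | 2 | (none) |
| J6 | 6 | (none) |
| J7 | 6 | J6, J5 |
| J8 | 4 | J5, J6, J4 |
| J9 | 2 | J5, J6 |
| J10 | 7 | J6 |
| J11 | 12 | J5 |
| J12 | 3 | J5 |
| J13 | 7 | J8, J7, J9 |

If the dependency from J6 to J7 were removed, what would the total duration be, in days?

17

Original critical path: J6→J7→J13 = 6+6+7 = 19 ⇒ 19 days.
Without J6→J7, J7's earliest start moves from 6 to 2.
The longest chain is now J6→J8→J13 = 6+4+7 = 17, so the schedule takes 17 days.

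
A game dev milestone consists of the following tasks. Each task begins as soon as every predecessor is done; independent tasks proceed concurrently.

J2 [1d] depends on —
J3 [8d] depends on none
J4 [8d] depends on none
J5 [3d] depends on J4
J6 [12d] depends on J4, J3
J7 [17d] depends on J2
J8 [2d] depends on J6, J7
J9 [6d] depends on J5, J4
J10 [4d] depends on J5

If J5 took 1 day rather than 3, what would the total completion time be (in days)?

22

Actual critical path: J3→J6→J8 = 8+12+2 = 22 ⇒ 22 days.
J5 has 5 days of float (longest path through it is 17).
No other chain overtakes it, so the finish is 22 days.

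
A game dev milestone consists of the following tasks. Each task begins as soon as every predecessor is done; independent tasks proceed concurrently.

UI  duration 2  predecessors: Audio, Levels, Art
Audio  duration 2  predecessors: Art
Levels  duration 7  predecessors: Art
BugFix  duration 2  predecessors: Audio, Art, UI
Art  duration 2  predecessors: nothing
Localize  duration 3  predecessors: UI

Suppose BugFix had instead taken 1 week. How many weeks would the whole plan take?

As given, the longest chain is Art→Levels→UI→Localize = 2+7+2+3 = 14, so the finish is 14 weeks.
The longest path through BugFix is only 13 weeks, so BugFix has float 1.
No other chain overtakes it, so the finish is 14 weeks.

14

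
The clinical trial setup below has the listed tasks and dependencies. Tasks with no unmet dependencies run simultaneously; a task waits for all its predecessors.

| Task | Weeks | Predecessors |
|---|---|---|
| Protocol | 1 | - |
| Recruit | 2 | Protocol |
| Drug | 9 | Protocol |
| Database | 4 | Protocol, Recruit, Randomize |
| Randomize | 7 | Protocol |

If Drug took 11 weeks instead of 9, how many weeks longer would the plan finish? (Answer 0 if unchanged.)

As given, the longest chain is Protocol→Randomize→Database = 1+7+4 = 12, so the finish is 12 weeks.
Drug has 2 weeks of float (longest path through it is 10).
The critical path is still Protocol→Randomize→Database; finish is now 12 weeks.
Change in finish: 12 − 12 = +0 weeks.

0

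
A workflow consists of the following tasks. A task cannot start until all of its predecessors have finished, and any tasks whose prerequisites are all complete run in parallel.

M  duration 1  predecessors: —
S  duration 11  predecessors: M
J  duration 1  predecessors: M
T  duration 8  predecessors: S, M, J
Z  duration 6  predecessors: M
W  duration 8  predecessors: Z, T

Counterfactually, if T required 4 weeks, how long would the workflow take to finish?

24

Actual critical path: M→S→T→W = 1+11+8+8 = 28 ⇒ 28 weeks.
Since T is critical, the -4 change carries straight to that chain (now 24 weeks).
The critical path is still M→S→T→W; finish is now 24 weeks.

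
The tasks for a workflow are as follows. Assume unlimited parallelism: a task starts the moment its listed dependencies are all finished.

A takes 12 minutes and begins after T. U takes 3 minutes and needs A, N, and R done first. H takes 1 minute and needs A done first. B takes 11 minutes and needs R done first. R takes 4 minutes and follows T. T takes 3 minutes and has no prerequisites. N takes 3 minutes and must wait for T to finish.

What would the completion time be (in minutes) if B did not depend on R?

Before: longest chain T→R→B = 3+4+11 = 18, finish 18.
Without R→B, B's earliest start moves from 7 to 0.
New critical path: T→A→U = 3+12+3 = 18 ⇒ 18 minutes.

18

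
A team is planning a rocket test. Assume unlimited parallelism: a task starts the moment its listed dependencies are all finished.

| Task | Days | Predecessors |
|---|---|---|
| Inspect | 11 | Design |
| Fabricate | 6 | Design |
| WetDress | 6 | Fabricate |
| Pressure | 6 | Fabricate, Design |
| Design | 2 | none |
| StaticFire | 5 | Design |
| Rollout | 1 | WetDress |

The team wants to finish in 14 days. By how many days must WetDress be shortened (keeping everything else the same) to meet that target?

Current finish: 15 days; target: 14.
WetDress is on every critical path, so each day cut from WetDress cuts the finish by one (this holds down to a finish of 14).
Need 15 − 14 = 1 day off WetDress → WetDress becomes 5 days, finish becomes 14.

1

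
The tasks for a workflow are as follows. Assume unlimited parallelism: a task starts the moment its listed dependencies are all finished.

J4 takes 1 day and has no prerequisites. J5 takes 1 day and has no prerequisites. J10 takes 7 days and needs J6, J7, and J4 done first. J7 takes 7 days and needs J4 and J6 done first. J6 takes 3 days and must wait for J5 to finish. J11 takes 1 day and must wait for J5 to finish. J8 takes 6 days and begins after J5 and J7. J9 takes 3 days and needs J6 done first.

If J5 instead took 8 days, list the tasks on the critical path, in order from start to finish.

As given, the longest chain is J5→J6→J7→J10 = 1+3+7+7 = 18, so the finish is 18 days.
J5 lies on that path, so at 8 days the path becomes 25 days.
That remains the longest chain; total 25 days.

J5, J6, J7, J10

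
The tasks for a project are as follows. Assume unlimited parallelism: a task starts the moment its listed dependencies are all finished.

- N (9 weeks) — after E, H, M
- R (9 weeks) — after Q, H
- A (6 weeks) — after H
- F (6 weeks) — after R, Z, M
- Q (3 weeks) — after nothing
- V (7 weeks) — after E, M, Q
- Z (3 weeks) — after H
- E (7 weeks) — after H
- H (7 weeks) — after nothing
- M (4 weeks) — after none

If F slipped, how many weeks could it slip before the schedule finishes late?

1

Critical path: H→E→N = 7+7+9 = 23, so the finish is 23 weeks.
F finishes as early as 22 and must finish by 23.
So F can slip 23 − 22 = 1 week.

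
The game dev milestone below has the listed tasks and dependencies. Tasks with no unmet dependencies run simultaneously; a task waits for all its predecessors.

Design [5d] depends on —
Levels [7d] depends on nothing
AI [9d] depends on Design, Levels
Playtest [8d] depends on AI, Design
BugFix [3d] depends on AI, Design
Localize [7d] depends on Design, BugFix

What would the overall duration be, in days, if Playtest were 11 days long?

Actual critical path: Levels→AI→BugFix→Localize = 7+9+3+7 = 26 ⇒ 26 days.
The longest path through Playtest is only 24 days, so Playtest has float 2.
The binding chain switches to Levels→AI→Playtest = 7+9+11 = 27; finish 27 days.

27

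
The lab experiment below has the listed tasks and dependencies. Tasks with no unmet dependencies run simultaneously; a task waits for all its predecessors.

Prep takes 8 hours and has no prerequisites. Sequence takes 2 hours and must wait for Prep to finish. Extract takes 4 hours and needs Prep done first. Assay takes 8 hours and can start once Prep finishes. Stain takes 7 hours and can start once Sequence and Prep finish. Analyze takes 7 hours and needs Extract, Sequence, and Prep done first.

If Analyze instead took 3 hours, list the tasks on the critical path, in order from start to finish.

Baseline: Prep→Extract→Analyze = 8+4+7 = 19 → 19 hours.
Analyze lies on that path, so at 3 hours the path becomes 15 hours.
New critical path: Prep→Sequence→Stain = 8+2+7 = 17 ⇒ 17 hours.

Prep, Sequence, Stain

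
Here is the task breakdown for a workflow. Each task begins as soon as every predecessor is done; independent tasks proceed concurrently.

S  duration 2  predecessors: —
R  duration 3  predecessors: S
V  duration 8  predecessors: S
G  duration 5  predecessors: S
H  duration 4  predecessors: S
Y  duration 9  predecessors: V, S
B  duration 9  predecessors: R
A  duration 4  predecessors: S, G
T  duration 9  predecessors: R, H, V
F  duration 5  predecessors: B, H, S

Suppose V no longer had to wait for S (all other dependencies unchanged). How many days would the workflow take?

With the dependency in place, S→R→B→F = 2+3+9+5 = 19 sets the finish at 19 days.
Without S→V, V's earliest start moves from 2 to 0.
After: S→R→B→F = 2+3+9+5 = 19 → 19 days.

19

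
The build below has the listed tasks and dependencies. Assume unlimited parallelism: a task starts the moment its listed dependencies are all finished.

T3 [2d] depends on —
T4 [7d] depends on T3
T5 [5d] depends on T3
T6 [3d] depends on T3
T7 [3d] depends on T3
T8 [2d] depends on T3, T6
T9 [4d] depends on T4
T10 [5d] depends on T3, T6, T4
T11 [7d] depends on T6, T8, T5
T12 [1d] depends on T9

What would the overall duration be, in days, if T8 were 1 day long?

As given, the longest chain is T3→T6→T8→T11 = 2+3+2+7 = 14, so the finish is 14 days.
Since T8 is critical, the -1 change carries straight to that chain (now 13 days).
Now T3→T4→T9→T12 = 2+7+4+1 = 14 is longest, so the finish becomes 14 days.

14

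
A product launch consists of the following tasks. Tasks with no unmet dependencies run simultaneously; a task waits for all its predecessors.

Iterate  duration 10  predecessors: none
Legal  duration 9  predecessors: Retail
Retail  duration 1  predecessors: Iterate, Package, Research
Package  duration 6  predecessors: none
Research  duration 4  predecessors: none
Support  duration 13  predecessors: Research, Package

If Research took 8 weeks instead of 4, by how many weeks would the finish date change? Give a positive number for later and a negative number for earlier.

1

Critical path before the change: Iterate→Retail→Legal = 10+1+9 = 20 giving 20 weeks.
The longest path through Research is only 17 weeks, so Research has float 3.
Now Research→Support = 8+13 = 21 is longest, so the finish becomes 21 weeks.
Change in finish: 21 − 20 = +1 weeks.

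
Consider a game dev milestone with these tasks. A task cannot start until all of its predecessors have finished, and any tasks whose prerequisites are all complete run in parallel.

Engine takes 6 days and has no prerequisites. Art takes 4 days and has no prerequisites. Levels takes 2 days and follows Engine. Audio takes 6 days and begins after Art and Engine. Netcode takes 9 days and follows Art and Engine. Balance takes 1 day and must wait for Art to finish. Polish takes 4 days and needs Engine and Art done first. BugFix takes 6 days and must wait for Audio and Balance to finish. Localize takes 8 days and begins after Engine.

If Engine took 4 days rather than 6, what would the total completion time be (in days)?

Actual critical path: Engine→Audio→BugFix = 6+6+6 = 18 ⇒ 18 days.
Engine is on the critical path; changing it to 4 makes that path 16 days.
The critical path is still Engine→Audio→BugFix; finish is now 16 days.

16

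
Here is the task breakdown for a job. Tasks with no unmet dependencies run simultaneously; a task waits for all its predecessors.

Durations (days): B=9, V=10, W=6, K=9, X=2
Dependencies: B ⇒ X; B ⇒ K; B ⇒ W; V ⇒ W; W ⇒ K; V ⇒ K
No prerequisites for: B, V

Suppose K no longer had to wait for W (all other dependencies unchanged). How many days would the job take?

Before: longest chain V→W→K = 10+6+9 = 25, finish 25.
Without W→K, K's earliest start moves from 16 to 10.
After: V→K = 10+9 = 19 → 19 days.

19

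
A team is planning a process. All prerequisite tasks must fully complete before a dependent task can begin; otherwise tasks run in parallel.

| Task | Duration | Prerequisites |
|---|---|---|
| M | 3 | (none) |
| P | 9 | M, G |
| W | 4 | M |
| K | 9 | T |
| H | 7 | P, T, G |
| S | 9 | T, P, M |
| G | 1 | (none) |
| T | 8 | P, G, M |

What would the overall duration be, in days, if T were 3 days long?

The binding path is M→P→T→S = 3+9+8+9 = 29; finish at 29 days.
Since T is critical, the -5 change carries straight to that chain (now 24 days).
That remains the longest chain; total 24 days.

24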